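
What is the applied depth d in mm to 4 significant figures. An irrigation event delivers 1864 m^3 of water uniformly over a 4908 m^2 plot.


Approach: apply depth from volume over area, d = (V/A)*1000.
d = (1864 / 4908) * 1000 = 379.8 mm
Therefore the applied depth d = 379.8 mm.


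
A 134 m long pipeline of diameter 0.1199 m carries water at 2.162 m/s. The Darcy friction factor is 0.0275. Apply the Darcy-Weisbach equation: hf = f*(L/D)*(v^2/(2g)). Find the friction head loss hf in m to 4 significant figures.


hf = 0.0275 * (134/0.1199) * (2.162^2 / (2*9.81))
hf = 7.322 m
Therefore the friction head loss hf = 7.322 m.


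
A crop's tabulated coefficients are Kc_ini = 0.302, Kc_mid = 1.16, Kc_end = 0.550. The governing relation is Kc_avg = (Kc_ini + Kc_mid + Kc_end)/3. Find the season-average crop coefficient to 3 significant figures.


Kc_avg = (0.302 + 1.16 + 0.550)/3 = 0.671
Therefore the season-average crop coefficient = 0.671.


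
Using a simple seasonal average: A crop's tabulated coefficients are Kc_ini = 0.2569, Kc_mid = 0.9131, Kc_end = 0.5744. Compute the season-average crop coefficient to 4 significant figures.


Approach: apply a simple seasonal average, Kc_avg = (Kc_ini + Kc_mid + Kc_end)/3.
Kc_avg = (0.2569 + 0.9131 + 0.5744)/3 = 0.5815
Therefore the season-average crop coefficient = 0.5815.


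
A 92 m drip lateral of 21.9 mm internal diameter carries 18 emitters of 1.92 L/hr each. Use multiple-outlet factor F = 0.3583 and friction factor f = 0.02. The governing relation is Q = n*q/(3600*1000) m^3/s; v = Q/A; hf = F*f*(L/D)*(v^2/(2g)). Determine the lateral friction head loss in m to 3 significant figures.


Q = 18*1.92/(3600*1000) = 9.6000e-06 m^3/s
A = pi*(21.9e-3/2)^2 = 3.7668e-04 m^2, so v = Q/A = 0.025485 m/s
hf = 0.3583*0.02*(92/0.0219)*(0.025485^2/(2*9.81)) = 0.000997 m
Therefore the lateral friction head loss = 0.000997 m.


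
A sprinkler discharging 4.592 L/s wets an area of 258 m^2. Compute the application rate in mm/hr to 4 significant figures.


Approach: apply the application rate relation, rate = (Q/A)*3600.
rate = (4.592 / 258) * 3600 = 64.07 mm/hr
Therefore the application rate = 64.07 mm/hr.


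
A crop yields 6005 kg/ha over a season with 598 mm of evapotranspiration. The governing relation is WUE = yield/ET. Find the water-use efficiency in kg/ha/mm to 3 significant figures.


WUE = 6005 / 598 = 10.0 kg/ha/mm
Therefore the water-use efficiency = 10.0 kg/ha/mm.


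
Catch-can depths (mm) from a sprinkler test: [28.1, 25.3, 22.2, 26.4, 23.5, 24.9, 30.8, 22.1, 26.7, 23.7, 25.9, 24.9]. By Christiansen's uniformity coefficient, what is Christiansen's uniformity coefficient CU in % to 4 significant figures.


Approach: apply Christiansen's uniformity coefficient, CU = (1 - mean_abs_deviation/mean)*100.
mean = 25.3750 mm
mean |d_i - mean| = 1.83750 mm
CU = (1 - 1.83750/25.3750)*100 = 92.76 %
Therefore Christiansen's uniformity coefficient CU = 92.76 %.


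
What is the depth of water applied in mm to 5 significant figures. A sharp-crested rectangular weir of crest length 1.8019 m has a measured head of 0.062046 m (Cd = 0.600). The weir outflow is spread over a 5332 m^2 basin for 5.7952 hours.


Approach: apply the rectangular weir equation with a volume-to-depth conversion, Q = (2/3)*Cd*L*sqrt(2g)*H^1.5; d = Q*t/A * 1000.
Step 1 — weir discharge:
  Q = (2/3)*0.600*1.8019*sqrt(2*9.81)*0.062046^1.5 = 0.04934133 m^3/s
Step 2 — volume: V = 0.04934133 * 5.7952*3600 = 1029.394 m^3
Step 3 — depth: d = V/A * 1000 = 1029.394/5332 * 1000 = 193.06 mm
Therefore the depth of water applied = 193.06 mm.


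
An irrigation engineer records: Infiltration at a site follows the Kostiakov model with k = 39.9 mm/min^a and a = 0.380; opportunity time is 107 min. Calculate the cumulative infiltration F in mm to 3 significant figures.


Approach: apply the Kostiakov infiltration equation, F = k*t^a.
F = 39.9 * 107^0.380 = 236 mm
Therefore the cumulative infiltration F = 236 mm.


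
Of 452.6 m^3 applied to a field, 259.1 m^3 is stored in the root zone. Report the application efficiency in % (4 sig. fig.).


Approach: apply the application efficiency ratio, Ea = (stored/applied)*100.
Ea = (259.1/452.6)*100 = 57.25 %
Therefore the application efficiency = 57.25 %.


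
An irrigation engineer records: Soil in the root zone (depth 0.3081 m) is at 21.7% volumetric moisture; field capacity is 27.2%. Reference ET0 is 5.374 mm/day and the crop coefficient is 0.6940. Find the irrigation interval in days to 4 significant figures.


Approach: apply soil-water budget scheduling, SMD = (FC-theta)/100*depth*1000; ETc = ET0*Kc; interval = SMD/ETc.
Step 1 — soil moisture deficit:
  SMD = (27.2 - 21.7)/100 * 0.3081 * 1000 = 16.9455 mm
Step 2 — daily crop ET (ETc = ET0*Kc):
  ETc = 5.374 * 0.6940 = 3.72956 mm/day
Step 3 — irrigation interval (SMD/ETc):
  interval = 16.9455 / 3.72956 = 4.544 days
Therefore the irrigation interval = 4.544 days.


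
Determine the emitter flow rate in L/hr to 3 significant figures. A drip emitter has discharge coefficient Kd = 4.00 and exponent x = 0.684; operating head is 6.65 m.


Approach: apply the emitter characteristic equation, q = Kd * h^x.
q = 4.00 * 6.65^0.684 = 14.6 L/hr
Therefore the emitter flow rate = 14.6 L/hr.


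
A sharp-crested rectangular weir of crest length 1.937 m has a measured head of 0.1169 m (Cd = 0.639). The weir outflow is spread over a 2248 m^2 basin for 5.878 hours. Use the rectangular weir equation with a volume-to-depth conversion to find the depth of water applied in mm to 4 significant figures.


Approach: apply the rectangular weir equation with a volume-to-depth conversion, Q = (2/3)*Cd*L*sqrt(2g)*H^1.5; d = Q*t/A * 1000.
Step 1 — weir discharge:
  Q = (2/3)*0.639*1.937*sqrt(2*9.81)*0.1169^1.5 = 0.146087 m^3/s
Step 2 — volume: V = 0.146087 * 5.878*3600 = 3091.31 m^3
Step 3 — depth: d = V/A * 1000 = 3091.31/2248 * 1000 = 1375 mm
Therefore the depth of water applied = 1375 mm.


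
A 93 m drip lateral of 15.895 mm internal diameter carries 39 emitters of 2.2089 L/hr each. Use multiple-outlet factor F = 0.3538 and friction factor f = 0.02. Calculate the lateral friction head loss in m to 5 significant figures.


Approach: apply Darcy-Weisbach with the multiple-outlet F-factor, Q = n*q/(3600*1000) m^3/s; v = Q/A; hf = F*f*(L/D)*(v^2/(2g)).
Q = 39*2.2089/(3600*1000) = 2.392975e-05 m^3/s
A = pi*(15.895e-3/2)^2 = 1.984317e-04 m^2, so v = Q/A = 0.1205944 m/s
hf = 0.3538*0.02*(93/0.015895)*(0.1205944^2/(2*9.81)) = 0.030688 m
Therefore the lateral friction head loss = 0.030688 m.


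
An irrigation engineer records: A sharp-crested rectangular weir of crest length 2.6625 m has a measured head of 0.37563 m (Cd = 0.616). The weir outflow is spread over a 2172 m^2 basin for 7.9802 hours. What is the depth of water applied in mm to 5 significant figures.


Approach: apply the rectangular weir equation with a volume-to-depth conversion, Q = (2/3)*Cd*L*sqrt(2g)*H^1.5; d = Q*t/A * 1000.
Step 1 — weir discharge:
  Q = (2/3)*0.616*2.6625*sqrt(2*9.81)*0.37563^1.5 = 1.114985 m^3/s
Step 2 — volume: V = 1.114985 * 7.9802*3600 = 32032.09 m^3
Step 3 — depth: d = V/A * 1000 = 32032.09/2172 * 1000 = 14748 mm
Therefore the depth of water applied = 14748 mm.


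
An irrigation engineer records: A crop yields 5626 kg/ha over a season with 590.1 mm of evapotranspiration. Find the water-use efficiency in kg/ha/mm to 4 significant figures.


Approach: apply the water-use efficiency ratio, WUE = yield/ET.
WUE = 5626 / 590.1 = 9.534 kg/ha/mm
Therefore the water-use efficiency = 9.534 kg/ha/mm.


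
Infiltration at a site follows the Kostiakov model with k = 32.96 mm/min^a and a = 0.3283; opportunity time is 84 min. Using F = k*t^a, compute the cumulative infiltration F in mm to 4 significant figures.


F = 32.96 * 84^0.3283 = 141.2 mm
Therefore the cumulative infiltration F = 141.2 mm.


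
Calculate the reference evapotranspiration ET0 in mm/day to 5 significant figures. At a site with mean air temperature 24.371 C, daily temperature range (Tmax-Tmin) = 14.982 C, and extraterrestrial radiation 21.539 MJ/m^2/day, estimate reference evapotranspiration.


Approach: apply the Hargreaves-Samani method, ET0 = 0.0023*(Tmean+17.8)*sqrt(Tmax-Tmin)*0.408*Ra.
ET0 = 0.0023*(24.371+17.8)*sqrt(14.982)*0.408*21.539 = 3.2992 mm/day
Therefore the reference evapotranspiration ET0 = 3.2992 mm/day.


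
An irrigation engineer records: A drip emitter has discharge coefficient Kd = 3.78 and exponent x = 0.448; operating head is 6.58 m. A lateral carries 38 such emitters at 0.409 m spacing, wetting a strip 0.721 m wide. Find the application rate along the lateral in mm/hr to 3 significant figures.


Approach: apply the emitter equation with a lateral mass balance, q = Kd*h^x; Q = n*q; rate = Q/(n*spacing*width).
Step 1 — single emitter flow (q = Kd*h^x):
  q = 3.78 * 6.58^0.448 = 8.7914 L/hr
Step 2 — total lateral flow: Q = 38 * 8.7914 = 334.07 L/hr
Step 3 — wetted area: A = 38 * 0.409 * 0.721 = 11.206 m^2
Step 4 — application rate: Q/A = 334.07/11.206 = 29.8 mm/hr
Therefore the application rate along the lateral = 29.8 mm/hr.


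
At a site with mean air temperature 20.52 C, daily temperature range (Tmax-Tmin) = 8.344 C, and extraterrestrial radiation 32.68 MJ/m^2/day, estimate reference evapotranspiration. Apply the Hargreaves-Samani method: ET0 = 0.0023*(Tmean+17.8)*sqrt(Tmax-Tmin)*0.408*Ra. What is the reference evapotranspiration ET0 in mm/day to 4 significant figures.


ET0 = 0.0023*(20.52+17.8)*sqrt(8.344)*0.408*32.68 = 3.395 mm/day
Therefore the reference evapotranspiration ET0 = 3.395 mm/day.


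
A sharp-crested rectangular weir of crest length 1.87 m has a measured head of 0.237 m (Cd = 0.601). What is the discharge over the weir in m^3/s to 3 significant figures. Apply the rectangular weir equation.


Approach: apply the rectangular weir equation, Q = (2/3)*Cd*L*sqrt(2g)*H^1.5.
Q = (2/3)*0.601*1.87*sqrt(2*9.81)*0.237^1.5 = 0.383 m^3/s
Therefore the discharge over the weir = 0.383 m^3/s.


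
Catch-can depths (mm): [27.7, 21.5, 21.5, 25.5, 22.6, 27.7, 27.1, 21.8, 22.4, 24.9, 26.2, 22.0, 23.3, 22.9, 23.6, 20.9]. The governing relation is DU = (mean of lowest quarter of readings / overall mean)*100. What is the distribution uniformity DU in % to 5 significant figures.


sorted lowest 4 of 16: [20.9, 21.5, 21.5, 21.8] -> mean = 21.42500 mm
overall mean = 23.85000 mm
DU = (21.42500/23.85000)*100 = 89.832 %
Therefore the distribution uniformity DU = 89.832 %.


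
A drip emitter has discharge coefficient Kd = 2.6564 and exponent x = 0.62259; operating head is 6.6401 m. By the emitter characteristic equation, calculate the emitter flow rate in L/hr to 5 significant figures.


Approach: apply the emitter characteristic equation, q = Kd * h^x.
q = 2.6564 * 6.6401^0.62259 = 8.6332 L/hr
Therefore the emitter flow rate = 8.6332 L/hr.


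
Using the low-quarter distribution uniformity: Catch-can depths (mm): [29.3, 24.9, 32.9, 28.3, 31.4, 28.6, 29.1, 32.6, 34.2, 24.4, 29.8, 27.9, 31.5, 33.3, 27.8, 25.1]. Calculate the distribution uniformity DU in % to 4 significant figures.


Approach: apply the low-quarter distribution uniformity, DU = (mean of lowest quarter of readings / overall mean)*100.
sorted lowest 4 of 16: [24.4, 24.9, 25.1, 27.8] -> mean = 25.5500 mm
overall mean = 29.4438 mm
DU = (25.5500/29.4438)*100 = 86.78 %
Therefore the distribution uniformity DU = 86.78 %.


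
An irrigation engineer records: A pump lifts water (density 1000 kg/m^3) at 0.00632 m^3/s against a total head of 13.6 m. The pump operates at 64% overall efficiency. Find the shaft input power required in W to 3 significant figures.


Approach: apply hydraulic power then efficiency conversion, P = rho*g*Q*H; P_in = P/eta.
Step 1 — hydraulic power (P = rho*g*Q*H):
  P = 1000 * 9.81 * 0.00632 * 13.6 = 843.19 W
Step 2 — input power: P_in = P/eta = 843.19 / 0.64 = 1320 W
Therefore the shaft input power required = 1320 W.


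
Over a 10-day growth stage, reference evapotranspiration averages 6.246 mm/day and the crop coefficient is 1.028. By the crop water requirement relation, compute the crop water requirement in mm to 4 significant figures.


Approach: apply the crop water requirement relation, CWR = ET0 * Kc * days.
CWR = 6.246 * 1.028 * 10 = 64.21 mm
Therefore the crop water requirement = 64.21 mm.


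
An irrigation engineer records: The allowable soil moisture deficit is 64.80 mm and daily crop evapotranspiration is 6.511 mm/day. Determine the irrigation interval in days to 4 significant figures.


Approach: apply the irrigation interval relation, interval = SMD / ETc.
interval = 64.80 / 6.511 = 9.952 days
Therefore the irrigation interval = 9.952 days.


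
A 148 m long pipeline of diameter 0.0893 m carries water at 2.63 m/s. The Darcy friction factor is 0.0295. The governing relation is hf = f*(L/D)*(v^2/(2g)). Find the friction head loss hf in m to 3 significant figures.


hf = 0.0295 * (148/0.0893) * (2.63^2 / (2*9.81))
hf = 17.2 m
Therefore the friction head loss hf = 17.2 m.


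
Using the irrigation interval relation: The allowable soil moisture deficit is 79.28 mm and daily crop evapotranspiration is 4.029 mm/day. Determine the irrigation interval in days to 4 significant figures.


Approach: apply the irrigation interval relation, interval = SMD / ETc.
interval = 79.28 / 4.029 = 19.68 days
Therefore the irrigation interval = 19.68 days.


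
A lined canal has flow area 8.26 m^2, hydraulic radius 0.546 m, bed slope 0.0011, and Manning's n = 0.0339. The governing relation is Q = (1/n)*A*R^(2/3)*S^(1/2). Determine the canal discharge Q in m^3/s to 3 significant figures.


Q = (1/0.0339) * 8.26 * 0.546^(2/3) * 0.0011^(1/2) = 5.40 m^3/s
Therefore the canal discharge Q = 5.40 m^3/s.


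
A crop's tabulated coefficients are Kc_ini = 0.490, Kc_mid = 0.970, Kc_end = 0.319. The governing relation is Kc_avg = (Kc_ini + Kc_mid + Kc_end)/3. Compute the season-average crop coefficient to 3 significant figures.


Kc_avg = (0.490 + 0.970 + 0.319)/3 = 0.593
Therefore the season-average crop coefficient = 0.593.


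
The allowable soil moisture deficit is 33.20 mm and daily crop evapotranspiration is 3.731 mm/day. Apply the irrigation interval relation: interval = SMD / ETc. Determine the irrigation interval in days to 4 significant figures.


interval = 33.20 / 3.731 = 8.898 days
Therefore the irrigation interval = 8.898 days.


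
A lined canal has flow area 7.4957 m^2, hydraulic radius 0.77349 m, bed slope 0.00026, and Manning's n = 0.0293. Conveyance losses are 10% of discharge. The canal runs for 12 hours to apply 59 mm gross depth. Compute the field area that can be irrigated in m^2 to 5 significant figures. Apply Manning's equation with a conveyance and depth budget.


Approach: apply Manning's equation with a conveyance and depth budget, Q = (1/n)*A*R^(2/3)*S^(1/2); Q_field = Q*(1-loss); Area = Q_field*t/(d/1000).
Step 1 — canal discharge (Manning's equation):
  Q = (1/0.0293) * 7.4957 * 0.77349^(2/3) * 0.00026^(1/2) = 3.475904 m^3/s
Step 2 — delivered flow: Q_field = 3.475904*(1 - 10/100) = 3.128313 m^3/s
Step 3 — volume delivered: V = 3.128313 * 12*3600 = 135143.1 m^3
Step 4 — area served: A = V / (depth/1000) = 135143.1 / 0.059 = 2290600 m^2
Therefore the field area that can be irrigated = 2290600 m^2.


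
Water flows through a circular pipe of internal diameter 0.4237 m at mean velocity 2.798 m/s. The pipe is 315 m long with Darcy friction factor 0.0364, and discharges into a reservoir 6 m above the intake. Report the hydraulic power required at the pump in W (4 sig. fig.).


Approach: apply continuity + Darcy-Weisbach + hydraulic power, Q = A*v; hf = f*(L/D)*(v^2/(2g)); H = static + hf; P = rho*g*Q*H.
Step 1 — flow rate (continuity, Q = A*v):
  A = pi*(0.4237/2)^2 = 0.140996 m^2
  Q = 0.140996 * 2.798 = 0.394507 m^3/s
Step 2 — friction head loss (Darcy-Weisbach):
  hf = 0.0364 * (315/0.4237) * (2.798^2 / (2*9.81))
  hf = 10.7982 m
Step 3 — total head: H = 6 + 10.7982 = 16.7982 m
Step 4 — hydraulic power (P = rho*g*Q*H):
  P = 1000 * 9.81 * 0.394507 * 16.7982 = 65010 W
Therefore the hydraulic power required at the pump = 65010 W.


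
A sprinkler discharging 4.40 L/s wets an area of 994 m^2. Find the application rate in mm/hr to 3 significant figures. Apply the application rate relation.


Approach: apply the application rate relation, rate = (Q/A)*3600.
rate = (4.40 / 994) * 3600 = 15.9 mm/hr
Therefore the application rate = 15.9 mm/hr.


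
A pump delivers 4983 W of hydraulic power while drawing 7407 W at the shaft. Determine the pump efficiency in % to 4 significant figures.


Approach: apply the efficiency ratio, eta = (P_out/P_in)*100.
eta = (4983 / 7407) * 100 = 67.27 %
Therefore the pump efficiency = 67.27 %.


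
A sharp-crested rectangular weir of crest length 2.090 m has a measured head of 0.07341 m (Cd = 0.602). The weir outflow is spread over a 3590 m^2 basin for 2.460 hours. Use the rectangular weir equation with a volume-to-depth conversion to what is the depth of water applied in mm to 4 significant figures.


Approach: apply the rectangular weir equation with a volume-to-depth conversion, Q = (2/3)*Cd*L*sqrt(2g)*H^1.5; d = Q*t/A * 1000.
Step 1 — weir discharge:
  Q = (2/3)*0.602*2.090*sqrt(2*9.81)*0.07341^1.5 = 0.0738982 m^3/s
Step 2 — volume: V = 0.0738982 * 2.460*3600 = 654.442 m^3
Step 3 — depth: d = V/A * 1000 = 654.442/3590 * 1000 = 182.3 mm
Therefore the depth of water applied = 182.3 mm.


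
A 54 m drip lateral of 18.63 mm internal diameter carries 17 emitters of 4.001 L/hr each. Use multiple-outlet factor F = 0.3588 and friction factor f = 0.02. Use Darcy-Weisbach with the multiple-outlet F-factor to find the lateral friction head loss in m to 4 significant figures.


Approach: apply Darcy-Weisbach with the multiple-outlet F-factor, Q = n*q/(3600*1000) m^3/s; v = Q/A; hf = F*f*(L/D)*(v^2/(2g)).
Q = 17*4.001/(3600*1000) = 1.88936e-05 m^3/s
A = pi*(18.63e-3/2)^2 = 2.72594e-04 m^2, so v = Q/A = 0.0693106 m/s
hf = 0.3588*0.02*(54/0.01863)*(0.0693106^2/(2*9.81)) = 0.005093 m
Therefore the lateral friction head loss = 0.005093 m.


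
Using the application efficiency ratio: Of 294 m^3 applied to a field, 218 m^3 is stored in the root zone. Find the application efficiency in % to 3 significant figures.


Approach: apply the application efficiency ratio, Ea = (stored/applied)*100.
Ea = (218/294)*100 = 74.1 %
Therefore the application efficiency = 74.1 %.


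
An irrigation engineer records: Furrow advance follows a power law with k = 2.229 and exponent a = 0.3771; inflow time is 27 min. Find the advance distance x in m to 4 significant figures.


Approach: apply the power-law advance function, x = k*t^a.
x = 2.229 * 27^0.3771 = 7.725 m
Therefore the advance distance x = 7.725 m.


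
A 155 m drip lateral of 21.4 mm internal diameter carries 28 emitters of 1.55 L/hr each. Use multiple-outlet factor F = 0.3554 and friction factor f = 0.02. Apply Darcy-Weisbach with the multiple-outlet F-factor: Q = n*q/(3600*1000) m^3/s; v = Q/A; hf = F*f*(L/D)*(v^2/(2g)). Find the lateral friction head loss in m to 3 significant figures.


Q = 28*1.55/(3600*1000) = 1.2056e-05 m^3/s
A = pi*(21.4e-3/2)^2 = 3.5968e-04 m^2, so v = Q/A = 0.033517 m/s
hf = 0.3554*0.02*(155/0.0214)*(0.033517^2/(2*9.81)) = 0.00295 m
Therefore the lateral friction head loss = 0.00295 m.


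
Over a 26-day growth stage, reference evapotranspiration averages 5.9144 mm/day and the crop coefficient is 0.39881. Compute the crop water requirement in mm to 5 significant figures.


Approach: apply the crop water requirement relation, CWR = ET0 * Kc * days.
CWR = 5.9144 * 0.39881 * 26 = 61.327 mm
Therefore the crop water requirement = 61.327 mm.


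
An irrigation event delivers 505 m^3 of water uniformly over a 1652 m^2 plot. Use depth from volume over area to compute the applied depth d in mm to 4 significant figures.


Approach: apply depth from volume over area, d = (V/A)*1000.
d = (505 / 1652) * 1000 = 305.7 mm
Therefore the applied depth d = 305.7 mm.


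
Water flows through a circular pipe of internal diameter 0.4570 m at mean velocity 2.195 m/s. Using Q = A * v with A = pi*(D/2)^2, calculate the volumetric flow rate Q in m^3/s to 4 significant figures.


A = pi*(0.4570/2)^2 = 0.164030 m^2
Q = 0.164030 * 2.195 = 0.3600 m^3/s
Therefore the volumetric flow rate Q = 0.3600 m^3/s.


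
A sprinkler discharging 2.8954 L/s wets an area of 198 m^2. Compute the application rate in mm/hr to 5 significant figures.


Approach: apply the application rate relation, rate = (Q/A)*3600.
rate = (2.8954 / 198) * 3600 = 52.644 mm/hr
Therefore the application rate = 52.644 mm/hr.


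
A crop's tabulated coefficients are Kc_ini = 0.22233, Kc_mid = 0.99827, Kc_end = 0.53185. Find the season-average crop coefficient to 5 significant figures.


Approach: apply a simple seasonal average, Kc_avg = (Kc_ini + Kc_mid + Kc_end)/3.
Kc_avg = (0.22233 + 0.99827 + 0.53185)/3 = 0.58415
Therefore the season-average crop coefficient = 0.58415.


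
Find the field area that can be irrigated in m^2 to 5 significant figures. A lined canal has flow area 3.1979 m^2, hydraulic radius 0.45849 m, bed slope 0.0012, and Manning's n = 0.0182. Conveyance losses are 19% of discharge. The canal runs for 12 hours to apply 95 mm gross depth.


Approach: apply Manning's equation with a conveyance and depth budget, Q = (1/n)*A*R^(2/3)*S^(1/2); Q_field = Q*(1-loss); Area = Q_field*t/(d/1000).
Step 1 — canal discharge (Manning's equation):
  Q = (1/0.0182) * 3.1979 * 0.45849^(2/3) * 0.0012^(1/2) = 3.619129 m^3/s
Step 2 — delivered flow: Q_field = 3.619129*(1 - 19/100) = 2.931494 m^3/s
Step 3 — volume delivered: V = 2.931494 * 12*3600 = 126640.6 m^3
Step 4 — area served: A = V / (depth/1000) = 126640.6 / 0.095 = 1333100 m^2
Therefore the field area that can be irrigated = 1333100 m^2.


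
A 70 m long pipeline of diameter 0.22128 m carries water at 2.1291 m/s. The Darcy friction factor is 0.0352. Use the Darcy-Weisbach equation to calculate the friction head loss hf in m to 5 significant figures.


Approach: apply the Darcy-Weisbach equation, hf = f*(L/D)*(v^2/(2g)).
hf = 0.0352 * (70/0.22128) * (2.1291^2 / (2*9.81))
hf = 2.5727 m
Therefore the friction head loss hf = 2.5727 m.


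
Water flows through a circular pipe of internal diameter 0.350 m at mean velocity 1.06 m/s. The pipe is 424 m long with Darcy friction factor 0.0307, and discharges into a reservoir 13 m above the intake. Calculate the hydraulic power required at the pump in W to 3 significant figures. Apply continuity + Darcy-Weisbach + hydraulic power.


Approach: apply continuity + Darcy-Weisbach + hydraulic power, Q = A*v; hf = f*(L/D)*(v^2/(2g)); H = static + hf; P = rho*g*Q*H.
Step 1 — flow rate (continuity, Q = A*v):
  A = pi*(0.350/2)^2 = 0.096211 m^2
  Q = 0.096211 * 1.06 = 0.10198 m^3/s
Step 2 — friction head loss (Darcy-Weisbach):
  hf = 0.0307 * (424/0.350) * (1.06^2 / (2*9.81))
  hf = 2.1298 m
Step 3 — total head: H = 13 + 2.1298 = 15.130 m
Step 4 — hydraulic power (P = rho*g*Q*H):
  P = 1000 * 9.81 * 0.10198 * 15.130 = 15100 W
Therefore the hydraulic power required at the pump = 15100 W.


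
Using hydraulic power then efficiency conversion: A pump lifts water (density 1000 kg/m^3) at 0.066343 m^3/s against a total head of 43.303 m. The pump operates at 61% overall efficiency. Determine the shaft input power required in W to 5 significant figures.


Approach: apply hydraulic power then efficiency conversion, P = rho*g*Q*H; P_in = P/eta.
Step 1 — hydraulic power (P = rho*g*Q*H):
  P = 1000 * 9.81 * 0.066343 * 43.303 = 28182.67 W
Step 2 — input power: P_in = P/eta = 28182.67 / 0.61 = 46201 W
Therefore the shaft input power required = 46201 W.


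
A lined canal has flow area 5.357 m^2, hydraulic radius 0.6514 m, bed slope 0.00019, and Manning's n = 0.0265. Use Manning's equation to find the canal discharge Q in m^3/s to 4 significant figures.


Approach: apply Manning's equation, Q = (1/n)*A*R^(2/3)*S^(1/2).
Q = (1/0.0265) * 5.357 * 0.6514^(2/3) * 0.00019^(1/2) = 2.094 m^3/s
Therefore the canal discharge Q = 2.094 m^3/s.


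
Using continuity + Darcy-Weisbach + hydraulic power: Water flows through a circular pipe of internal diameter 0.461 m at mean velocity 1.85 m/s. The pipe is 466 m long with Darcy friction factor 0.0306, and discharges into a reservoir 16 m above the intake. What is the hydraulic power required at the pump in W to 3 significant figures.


Approach: apply continuity + Darcy-Weisbach + hydraulic power, Q = A*v; hf = f*(L/D)*(v^2/(2g)); H = static + hf; P = rho*g*Q*H.
Step 1 — flow rate (continuity, Q = A*v):
  A = pi*(0.461/2)^2 = 0.16691 m^2
  Q = 0.16691 * 1.85 = 0.30879 m^3/s
Step 2 — friction head loss (Darcy-Weisbach):
  hf = 0.0306 * (466/0.461) * (1.85^2 / (2*9.81))
  hf = 5.3957 m
Step 3 — total head: H = 16 + 5.3957 = 21.396 m
Step 4 — hydraulic power (P = rho*g*Q*H):
  P = 1000 * 9.81 * 0.30879 * 21.396 = 64800 W
Therefore the hydraulic power required at the pump = 64800 W.


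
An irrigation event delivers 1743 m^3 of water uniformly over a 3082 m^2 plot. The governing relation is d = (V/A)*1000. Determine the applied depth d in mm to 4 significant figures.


d = (1743 / 3082) * 1000 = 565.5 mm
Therefore the applied depth d = 565.5 mm.


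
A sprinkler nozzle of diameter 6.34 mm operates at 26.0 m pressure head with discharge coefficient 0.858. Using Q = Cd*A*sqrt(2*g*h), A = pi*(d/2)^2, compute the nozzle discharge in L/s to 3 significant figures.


A = pi*(6.34e-3/2)^2 = 3.1570e-05 m^2
Q = 0.858 * 3.1570e-05 * sqrt(2*9.81*26.0) * 1000 = 0.612 L/s
Therefore the nozzle discharge = 0.612 L/s.


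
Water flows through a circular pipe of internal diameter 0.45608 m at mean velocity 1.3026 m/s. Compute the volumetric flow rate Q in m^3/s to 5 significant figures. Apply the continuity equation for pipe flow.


Approach: apply the continuity equation for pipe flow, Q = A * v with A = pi*(D/2)^2.
A = pi*(0.45608/2)^2 = 0.1633699 m^2
Q = 0.1633699 * 1.3026 = 0.21281 m^3/s
Therefore the volumetric flow rate Q = 0.21281 m^3/s.


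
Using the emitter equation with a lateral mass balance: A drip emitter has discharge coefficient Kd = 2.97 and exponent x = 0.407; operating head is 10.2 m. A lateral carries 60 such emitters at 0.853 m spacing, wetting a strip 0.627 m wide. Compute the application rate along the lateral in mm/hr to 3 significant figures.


Approach: apply the emitter equation with a lateral mass balance, q = Kd*h^x; Q = n*q; rate = Q/(n*spacing*width).
Step 1 — single emitter flow (q = Kd*h^x):
  q = 2.97 * 10.2^0.407 = 7.6429 L/hr
Step 2 — total lateral flow: Q = 60 * 7.6429 = 458.57 L/hr
Step 3 — wetted area: A = 60 * 0.853 * 0.627 = 32.090 m^2
Step 4 — application rate: Q/A = 458.57/32.090 = 14.3 mm/hr
Therefore the application rate along the lateral = 14.3 mm/hr.


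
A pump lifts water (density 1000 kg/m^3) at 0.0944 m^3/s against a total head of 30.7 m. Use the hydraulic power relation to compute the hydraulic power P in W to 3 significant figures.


Approach: apply the hydraulic power relation, P = rho*g*Q*H.
P = 1000 * 9.81 * 0.0944 * 30.7 = 28400 W
Therefore the hydraulic power P = 28400 W.


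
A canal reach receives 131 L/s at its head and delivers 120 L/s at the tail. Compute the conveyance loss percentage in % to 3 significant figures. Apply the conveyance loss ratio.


Approach: apply the conveyance loss ratio, loss% = ((Q_head - Q_tail)/Q_head)*100.
loss = ((131 - 120)/131)*100 = 8.40 %
Therefore the conveyance loss percentage = 8.40 %.


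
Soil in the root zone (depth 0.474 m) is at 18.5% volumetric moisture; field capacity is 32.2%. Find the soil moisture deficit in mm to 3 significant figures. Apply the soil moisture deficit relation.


Approach: apply the soil moisture deficit relation, SMD = (FC - theta)/100 * depth * 1000.
SMD = (32.2 - 18.5)/100 * 0.474 * 1000 = 64.9 mm
Therefore the soil moisture deficit = 64.9 mm.


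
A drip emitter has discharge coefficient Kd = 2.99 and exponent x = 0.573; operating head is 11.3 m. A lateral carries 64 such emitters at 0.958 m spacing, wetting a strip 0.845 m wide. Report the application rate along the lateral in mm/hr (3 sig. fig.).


Approach: apply the emitter equation with a lateral mass balance, q = Kd*h^x; Q = n*q; rate = Q/(n*spacing*width).
Step 1 — single emitter flow (q = Kd*h^x):
  q = 2.99 * 11.3^0.573 = 11.997 L/hr
Step 2 — total lateral flow: Q = 64 * 11.997 = 767.83 L/hr
Step 3 — wetted area: A = 64 * 0.958 * 0.845 = 51.809 m^2
Step 4 — application rate: Q/A = 767.83/51.809 = 14.8 mm/hr
Therefore the application rate along the lateral = 14.8 mm/hr.


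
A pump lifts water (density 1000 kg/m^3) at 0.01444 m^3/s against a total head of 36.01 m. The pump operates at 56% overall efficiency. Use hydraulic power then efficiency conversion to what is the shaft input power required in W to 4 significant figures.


Approach: apply hydraulic power then efficiency conversion, P = rho*g*Q*H; P_in = P/eta.
Step 1 — hydraulic power (P = rho*g*Q*H):
  P = 1000 * 9.81 * 0.01444 * 36.01 = 5101.05 W
Step 2 — input power: P_in = P/eta = 5101.05 / 0.56 = 9109 W
Therefore the shaft input power required = 9109 W.


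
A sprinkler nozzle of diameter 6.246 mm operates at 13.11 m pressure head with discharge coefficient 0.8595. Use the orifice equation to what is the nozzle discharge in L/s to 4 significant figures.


Approach: apply the orifice equation, Q = Cd*A*sqrt(2*g*h), A = pi*(d/2)^2.
A = pi*(6.246e-3/2)^2 = 3.06404e-05 m^2
Q = 0.8595 * 3.06404e-05 * sqrt(2*9.81*13.11) * 1000 = 0.4224 L/s
Therefore the nozzle discharge = 0.4224 L/s.


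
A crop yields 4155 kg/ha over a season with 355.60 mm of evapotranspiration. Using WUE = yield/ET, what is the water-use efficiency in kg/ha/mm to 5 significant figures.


WUE = 4155 / 355.60 = 11.684 kg/ha/mm
Therefore the water-use efficiency = 11.684 kg/ha/mm.


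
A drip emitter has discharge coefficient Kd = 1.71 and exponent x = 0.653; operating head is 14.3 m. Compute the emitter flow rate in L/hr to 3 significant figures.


Approach: apply the emitter characteristic equation, q = Kd * h^x.
q = 1.71 * 14.3^0.653 = 9.71 L/hr
Therefore the emitter flow rate = 9.71 L/hr.


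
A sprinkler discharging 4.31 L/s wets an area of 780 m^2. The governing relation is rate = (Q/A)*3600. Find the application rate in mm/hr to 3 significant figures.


rate = (4.31 / 780) * 3600 = 19.9 mm/hr
Therefore the application rate = 19.9 mm/hr.


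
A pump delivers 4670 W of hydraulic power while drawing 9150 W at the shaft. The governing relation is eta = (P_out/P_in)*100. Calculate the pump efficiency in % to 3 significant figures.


eta = (4670 / 9150) * 100 = 51.0 %
Therefore the pump efficiency = 51.0 %.


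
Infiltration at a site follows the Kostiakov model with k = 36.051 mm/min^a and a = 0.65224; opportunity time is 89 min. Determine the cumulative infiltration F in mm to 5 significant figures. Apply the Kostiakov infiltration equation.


Approach: apply the Kostiakov infiltration equation, F = k*t^a.
F = 36.051 * 89^0.65224 = 673.58 mm
Therefore the cumulative infiltration F = 673.58 mm.


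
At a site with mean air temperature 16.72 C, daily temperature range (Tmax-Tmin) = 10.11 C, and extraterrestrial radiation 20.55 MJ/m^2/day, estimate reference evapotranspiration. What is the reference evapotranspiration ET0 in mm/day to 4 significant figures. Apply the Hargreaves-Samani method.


Approach: apply the Hargreaves-Samani method, ET0 = 0.0023*(Tmean+17.8)*sqrt(Tmax-Tmin)*0.408*Ra.
ET0 = 0.0023*(16.72+17.8)*sqrt(10.11)*0.408*20.55 = 2.117 mm/day
Therefore the reference evapotranspiration ET0 = 2.117 mm/day.


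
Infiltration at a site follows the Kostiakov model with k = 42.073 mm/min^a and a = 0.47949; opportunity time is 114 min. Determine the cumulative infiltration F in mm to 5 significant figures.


Approach: apply the Kostiakov infiltration equation, F = k*t^a.
F = 42.073 * 114^0.47949 = 407.63 mm
Therefore the cumulative infiltration F = 407.63 mm.


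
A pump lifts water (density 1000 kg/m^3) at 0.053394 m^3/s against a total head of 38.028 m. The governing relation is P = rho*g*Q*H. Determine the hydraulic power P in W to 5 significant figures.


P = 1000 * 9.81 * 0.053394 * 38.028 = 19919 W
Therefore the hydraulic power P = 19919 W.


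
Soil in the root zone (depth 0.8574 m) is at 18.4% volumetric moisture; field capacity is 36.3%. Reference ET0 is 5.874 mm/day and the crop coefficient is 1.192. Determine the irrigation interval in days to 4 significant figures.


Approach: apply soil-water budget scheduling, SMD = (FC-theta)/100*depth*1000; ETc = ET0*Kc; interval = SMD/ETc.
Step 1 — soil moisture deficit:
  SMD = (36.3 - 18.4)/100 * 0.8574 * 1000 = 153.475 mm
Step 2 — daily crop ET (ETc = ET0*Kc):
  ETc = 5.874 * 1.192 = 7.00181 mm/day
Step 3 — irrigation interval (SMD/ETc):
  interval = 153.475 / 7.00181 = 21.92 days
Therefore the irrigation interval = 21.92 days.


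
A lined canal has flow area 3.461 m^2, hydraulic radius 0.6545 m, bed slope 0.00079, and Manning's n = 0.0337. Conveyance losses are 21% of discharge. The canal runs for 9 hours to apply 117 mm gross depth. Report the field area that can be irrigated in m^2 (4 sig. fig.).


Approach: apply Manning's equation with a conveyance and depth budget, Q = (1/n)*A*R^(2/3)*S^(1/2); Q_field = Q*(1-loss); Area = Q_field*t/(d/1000).
Step 1 — canal discharge (Manning's equation):
  Q = (1/0.0337) * 3.461 * 0.6545^(2/3) * 0.00079^(1/2) = 2.17600 m^3/s
Step 2 — delivered flow: Q_field = 2.17600*(1 - 21/100) = 1.71904 m^3/s
Step 3 — volume delivered: V = 1.71904 * 9*3600 = 55696.8 m^3
Step 4 — area served: A = V / (depth/1000) = 55696.8 / 0.117 = 476000 m^2
Therefore the field area that can be irrigated = 476000 m^2.


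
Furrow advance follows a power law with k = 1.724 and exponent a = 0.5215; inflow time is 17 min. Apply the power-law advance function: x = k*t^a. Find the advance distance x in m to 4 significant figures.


x = 1.724 * 17^0.5215 = 7.555 m
Therefore the advance distance x = 7.555 m.


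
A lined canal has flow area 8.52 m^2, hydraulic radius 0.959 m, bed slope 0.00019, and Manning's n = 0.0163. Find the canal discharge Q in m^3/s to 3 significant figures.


Approach: apply Manning's equation, Q = (1/n)*A*R^(2/3)*S^(1/2).
Q = (1/0.0163) * 8.52 * 0.959^(2/3) * 0.00019^(1/2) = 7.01 m^3/s
Therefore the canal discharge Q = 7.01 m^3/s.


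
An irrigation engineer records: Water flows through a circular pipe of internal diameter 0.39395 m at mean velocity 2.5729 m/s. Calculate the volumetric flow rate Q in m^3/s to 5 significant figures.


Approach: apply the continuity equation for pipe flow, Q = A * v with A = pi*(D/2)^2.
A = pi*(0.39395/2)^2 = 0.1218911 m^2
Q = 0.1218911 * 2.5729 = 0.31361 m^3/s
Therefore the volumetric flow rate Q = 0.31361 m^3/s.


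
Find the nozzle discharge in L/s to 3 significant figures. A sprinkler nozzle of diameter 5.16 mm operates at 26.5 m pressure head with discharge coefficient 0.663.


Approach: apply the orifice equation, Q = Cd*A*sqrt(2*g*h), A = pi*(d/2)^2.
A = pi*(5.16e-3/2)^2 = 2.0912e-05 m^2
Q = 0.663 * 2.0912e-05 * sqrt(2*9.81*26.5) * 1000 = 0.316 L/s
Therefore the nozzle discharge = 0.316 L/s.


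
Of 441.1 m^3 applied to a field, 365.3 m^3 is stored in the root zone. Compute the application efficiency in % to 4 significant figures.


Approach: apply the application efficiency ratio, Ea = (stored/applied)*100.
Ea = (365.3/441.1)*100 = 82.82 %
Therefore the application efficiency = 82.82 %.


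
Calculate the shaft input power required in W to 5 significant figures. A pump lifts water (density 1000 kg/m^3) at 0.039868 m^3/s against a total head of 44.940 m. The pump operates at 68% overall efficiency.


Approach: apply hydraulic power then efficiency conversion, P = rho*g*Q*H; P_in = P/eta.
Step 1 — hydraulic power (P = rho*g*Q*H):
  P = 1000 * 9.81 * 0.039868 * 44.940 = 17576.26 W
Step 2 — input power: P_in = P/eta = 17576.26 / 0.68 = 25847 W
Therefore the shaft input power required = 25847 W.


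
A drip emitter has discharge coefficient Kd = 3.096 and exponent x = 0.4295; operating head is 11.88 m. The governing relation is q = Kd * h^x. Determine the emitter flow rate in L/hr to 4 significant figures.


q = 3.096 * 11.88^0.4295 = 8.963 L/hr
Therefore the emitter flow rate = 8.963 L/hr.


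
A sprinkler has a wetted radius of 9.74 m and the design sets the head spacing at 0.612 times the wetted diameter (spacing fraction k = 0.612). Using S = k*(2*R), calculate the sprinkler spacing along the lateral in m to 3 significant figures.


S = 0.612 * (2 * 9.74) = 11.9 m
Therefore the sprinkler spacing along the lateral = 11.9 m.


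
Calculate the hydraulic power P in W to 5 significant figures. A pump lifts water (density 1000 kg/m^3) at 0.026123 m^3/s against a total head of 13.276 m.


Approach: apply the hydraulic power relation, P = rho*g*Q*H.
P = 1000 * 9.81 * 0.026123 * 13.276 = 3402.2 W
Therefore the hydraulic power P = 3402.2 W.


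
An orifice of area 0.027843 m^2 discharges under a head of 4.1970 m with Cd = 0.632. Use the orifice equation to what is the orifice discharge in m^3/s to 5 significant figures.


Approach: apply the orifice equation, Q = Cd*A*sqrt(2*g*h).
Q = 0.632 * 0.027843 * sqrt(2*9.81*4.1970) = 0.15968 m^3/s
Therefore the orifice discharge = 0.15968 m^3/s.


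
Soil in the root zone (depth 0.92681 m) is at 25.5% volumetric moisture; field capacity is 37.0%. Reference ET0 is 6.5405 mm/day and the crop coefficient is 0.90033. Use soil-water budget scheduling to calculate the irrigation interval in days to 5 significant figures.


Approach: apply soil-water budget scheduling, SMD = (FC-theta)/100*depth*1000; ETc = ET0*Kc; interval = SMD/ETc.
Step 1 — soil moisture deficit:
  SMD = (37.0 - 25.5)/100 * 0.92681 * 1000 = 106.5832 mm
Step 2 — daily crop ET (ETc = ET0*Kc):
  ETc = 6.5405 * 0.90033 = 5.888608 mm/day
Step 3 — irrigation interval (SMD/ETc):
  interval = 106.5832 / 5.888608 = 18.100 days
Therefore the irrigation interval = 18.100 days.


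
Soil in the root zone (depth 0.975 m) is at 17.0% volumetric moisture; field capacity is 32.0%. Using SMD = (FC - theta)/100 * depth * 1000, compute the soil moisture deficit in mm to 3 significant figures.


SMD = (32.0 - 17.0)/100 * 0.975 * 1000 = 146 mm
Therefore the soil moisture deficit = 146 mm.


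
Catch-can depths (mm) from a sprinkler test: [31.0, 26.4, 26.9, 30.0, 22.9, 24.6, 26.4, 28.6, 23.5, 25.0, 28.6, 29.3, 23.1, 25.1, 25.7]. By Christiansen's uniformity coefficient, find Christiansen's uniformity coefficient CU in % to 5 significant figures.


Approach: apply Christiansen's uniformity coefficient, CU = (1 - mean_abs_deviation/mean)*100.
mean = 26.47333 mm
mean |d_i - mean| = 2.074667 mm
CU = (1 - 2.074667/26.47333)*100 = 92.163 %
Therefore Christiansen's uniformity coefficient CU = 92.163 %.


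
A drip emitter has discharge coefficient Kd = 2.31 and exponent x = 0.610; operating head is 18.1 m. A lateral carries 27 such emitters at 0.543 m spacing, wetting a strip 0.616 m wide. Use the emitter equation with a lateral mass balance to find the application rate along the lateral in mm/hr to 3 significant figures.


Approach: apply the emitter equation with a lateral mass balance, q = Kd*h^x; Q = n*q; rate = Q/(n*spacing*width).
Step 1 — single emitter flow (q = Kd*h^x):
  q = 2.31 * 18.1^0.610 = 13.514 L/hr
Step 2 — total lateral flow: Q = 27 * 13.514 = 364.89 L/hr
Step 3 — wetted area: A = 27 * 0.543 * 0.616 = 9.0312 m^2
Step 4 — application rate: Q/A = 364.89/9.0312 = 40.4 mm/hr
Therefore the application rate along the lateral = 40.4 mm/hr.


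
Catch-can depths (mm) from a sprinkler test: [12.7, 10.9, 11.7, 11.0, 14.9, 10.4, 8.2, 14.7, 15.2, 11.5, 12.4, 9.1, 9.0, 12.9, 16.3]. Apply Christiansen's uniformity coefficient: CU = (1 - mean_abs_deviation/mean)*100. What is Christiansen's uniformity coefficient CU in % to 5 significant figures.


mean = 12.06000 mm
mean |d_i - mean| = 1.957333 mm
CU = (1 - 1.957333/12.06000)*100 = 83.770 %
Therefore Christiansen's uniformity coefficient CU = 83.770 %.
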